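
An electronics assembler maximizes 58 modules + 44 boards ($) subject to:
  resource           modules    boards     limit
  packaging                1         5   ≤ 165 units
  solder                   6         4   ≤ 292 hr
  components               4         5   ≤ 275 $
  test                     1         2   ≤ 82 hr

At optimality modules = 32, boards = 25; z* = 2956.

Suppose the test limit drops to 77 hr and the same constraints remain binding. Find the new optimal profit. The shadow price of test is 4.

2936

Δb = -5, so new z* = 2956 + (4)·(-5) = 2956 − 20 = 2936.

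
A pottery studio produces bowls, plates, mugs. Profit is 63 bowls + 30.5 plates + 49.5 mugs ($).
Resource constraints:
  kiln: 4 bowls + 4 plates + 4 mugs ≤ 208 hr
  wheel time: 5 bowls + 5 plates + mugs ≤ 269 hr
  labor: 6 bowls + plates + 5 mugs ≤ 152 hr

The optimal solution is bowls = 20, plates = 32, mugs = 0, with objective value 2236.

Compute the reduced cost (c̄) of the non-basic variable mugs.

-7

Check each constraint at x*: kiln 208/208 (tight); wheel time 260/269 (slack 9); labor 152/152 (tight).
Since wheel time is not tight, its dual is 0.
The binding rows give the dual system: 4·y_kiln + 6·y_labor = 63 and 4·y_kiln + 1·y_labor = 30.5.
This yields shadow prices y_kiln = 6, y_labor = 6.5.
Reduced cost of mugs: c₃ − yᵀa₃ = 49.5 − (6·4 + 6.5·5) = 49.5 − 56.5 = -7.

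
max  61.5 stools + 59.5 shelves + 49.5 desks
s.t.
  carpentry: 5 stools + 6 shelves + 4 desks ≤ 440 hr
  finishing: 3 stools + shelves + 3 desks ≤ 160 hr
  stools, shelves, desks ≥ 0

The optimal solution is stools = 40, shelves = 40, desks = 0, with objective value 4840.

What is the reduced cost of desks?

-3

Check each constraint at x*: carpentry 440/440 (tight); finishing 160/160 (tight).
Dual feasibility on the basic columns requires 5·y_carpentry + 3·y_finishing = 61.5, 6·y_carpentry + 1·y_finishing = 59.5.
This yields shadow prices y_carpentry = 9, y_finishing = 5.5.
Reduced cost of desks: c₃ − yᵀa₃ = 49.5 − (9·4 + 5.5·3) = 49.5 − 52.5 = -3.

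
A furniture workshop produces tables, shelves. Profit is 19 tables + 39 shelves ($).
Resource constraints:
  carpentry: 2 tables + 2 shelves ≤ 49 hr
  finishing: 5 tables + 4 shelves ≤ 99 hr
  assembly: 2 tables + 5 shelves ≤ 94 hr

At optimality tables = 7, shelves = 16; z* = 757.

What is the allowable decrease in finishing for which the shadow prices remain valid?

Binding constraints: finishing, assembly. The basis is B = [[5,4],[2,5]] with det 17.
Per unit decrease in finishing, x* moves by d = (-0.2941, 0.1176).
The basis stays optimal until tables reaches 0; allowable decrease = 23.8 hr.

23.8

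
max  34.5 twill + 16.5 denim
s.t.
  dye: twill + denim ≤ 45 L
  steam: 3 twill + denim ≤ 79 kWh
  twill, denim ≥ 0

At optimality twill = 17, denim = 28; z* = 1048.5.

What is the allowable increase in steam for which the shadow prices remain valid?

Binding constraints: dye, steam. The basis is B = [[1,1],[3,1]] with det -2.
Per unit increase in steam, x* moves by d = (0.5, -0.5).
The basis stays optimal until denim reaches 0; allowable increase = 56 kWh.

56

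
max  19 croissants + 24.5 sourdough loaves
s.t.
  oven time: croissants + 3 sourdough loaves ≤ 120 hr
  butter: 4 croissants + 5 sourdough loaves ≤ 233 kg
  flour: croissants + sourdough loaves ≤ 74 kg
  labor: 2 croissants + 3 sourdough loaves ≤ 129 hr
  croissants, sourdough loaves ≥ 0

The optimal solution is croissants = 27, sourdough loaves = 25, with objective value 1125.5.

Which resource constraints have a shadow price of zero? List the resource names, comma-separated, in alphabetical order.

flour, oven time

oven time: 102/120 (slack 18)
butter: 233/233 (binding)
flour: 52/74 (slack 22)
labor: 129/129 (binding)
By complementary slackness, a constraint with positive slack has shadow price 0 → flour, oven time.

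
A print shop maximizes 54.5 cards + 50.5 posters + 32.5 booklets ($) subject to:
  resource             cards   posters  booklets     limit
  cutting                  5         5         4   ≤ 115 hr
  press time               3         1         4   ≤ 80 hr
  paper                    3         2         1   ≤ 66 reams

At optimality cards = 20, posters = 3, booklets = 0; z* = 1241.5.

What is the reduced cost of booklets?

Binding: cutting and paper. Non-binding: press time (17 unused).
Slack constraints have shadow price 0 (complementary slackness).
From A_Bᵀ y = c: 5·y_cutting + 3·y_paper = 54.5; 5·y_cutting + 2·y_paper = 50.5.
This yields shadow prices y_cutting = 8.5, y_paper = 4.
Reduced cost of booklets: c₃ − yᵀa₃ = 32.5 − (8.5·4 + 4·1) = 32.5 − 38 = -5.5.

-5.5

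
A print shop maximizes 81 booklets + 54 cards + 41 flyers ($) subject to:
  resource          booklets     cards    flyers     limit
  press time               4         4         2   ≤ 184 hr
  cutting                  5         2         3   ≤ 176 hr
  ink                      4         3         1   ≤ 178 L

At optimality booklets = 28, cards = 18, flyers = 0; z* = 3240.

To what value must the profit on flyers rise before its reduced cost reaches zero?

Check each constraint at x*: press time 184/184 (tight); cutting 176/176 (tight); ink 166/178 (slack 12).
Since ink is not tight, its dual is 0.
The binding rows give the dual system: 4·y_press time + 5·y_cutting = 81 and 4·y_press time + 2·y_cutting = 54.
→ y_press time = 9 and y_cutting = 9.
flyers enters the basis when its profit ≥ yᵀa₃ = 9·2 + 9·3 = 45.

45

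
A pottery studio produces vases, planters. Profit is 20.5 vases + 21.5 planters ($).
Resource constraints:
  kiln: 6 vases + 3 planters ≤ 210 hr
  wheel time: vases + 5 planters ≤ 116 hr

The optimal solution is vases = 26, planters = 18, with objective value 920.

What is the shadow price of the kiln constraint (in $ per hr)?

Both kiln and wheel time are binding at x*.
The binding rows give the dual system: 6·y_kiln + 1·y_wheel time = 20.5 and 3·y_kiln + 5·y_wheel time = 21.5.
Solving: y_kiln = 3, y_wheel time = 2.5.
Shadow price of kiln = 3.

3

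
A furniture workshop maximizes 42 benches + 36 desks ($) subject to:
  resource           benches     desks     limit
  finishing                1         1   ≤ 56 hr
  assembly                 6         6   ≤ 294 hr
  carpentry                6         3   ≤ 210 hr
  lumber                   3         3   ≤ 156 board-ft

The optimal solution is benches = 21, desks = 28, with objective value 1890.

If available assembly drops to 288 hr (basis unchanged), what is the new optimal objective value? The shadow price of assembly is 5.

1860

Δb = -6, so new z* = 1890 + (5)·(-6) = 1890 − 30 = 1860.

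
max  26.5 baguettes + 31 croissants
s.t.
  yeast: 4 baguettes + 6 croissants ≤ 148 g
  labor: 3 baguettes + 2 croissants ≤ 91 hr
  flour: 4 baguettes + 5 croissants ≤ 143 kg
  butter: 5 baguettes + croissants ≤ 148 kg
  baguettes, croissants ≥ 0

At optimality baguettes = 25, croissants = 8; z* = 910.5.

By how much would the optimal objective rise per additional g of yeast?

4

At the optimum: yeast uses 148 of 148 (binding); labor uses 91 of 91 (binding); flour uses 140 of 143 (slack = 3); butter uses 133 of 148 (slack = 15).
By complementary slackness, y = 0 for the non-binding constraints.
From A_Bᵀ y = c: 4·y_yeast + 3·y_labor = 26.5; 6·y_yeast + 2·y_labor = 31.
This yields shadow prices y_yeast = 4, y_labor = 3.5.
Shadow price of yeast = 4.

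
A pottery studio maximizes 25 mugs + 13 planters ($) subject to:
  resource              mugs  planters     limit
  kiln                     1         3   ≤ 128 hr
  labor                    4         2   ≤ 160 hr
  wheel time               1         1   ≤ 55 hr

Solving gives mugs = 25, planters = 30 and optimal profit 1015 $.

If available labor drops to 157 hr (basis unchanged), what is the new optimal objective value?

997

Binding: labor and wheel time. Non-binding: kiln (13 unused).
Since kiln is not tight, its dual is 0.
From A_Bᵀ y = c: 4·y_labor + 1·y_wheel time = 25; 2·y_labor + 1·y_wheel time = 13.
→ y_labor = 6 and y_wheel time = 1.
Δz = y_labor·Δb = 6 × (-3) = -18, so new z* = 1015 − 18 = 997.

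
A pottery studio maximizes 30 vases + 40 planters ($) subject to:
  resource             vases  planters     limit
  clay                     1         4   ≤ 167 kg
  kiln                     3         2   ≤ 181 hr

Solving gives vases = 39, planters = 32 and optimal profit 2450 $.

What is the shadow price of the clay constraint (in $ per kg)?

Check each constraint at x*: clay 167/167 (tight); kiln 181/181 (tight).
Dual feasibility on the basic columns requires 1·y_clay + 3·y_kiln = 30, 4·y_clay + 2·y_kiln = 40.
→ y_clay = 6 and y_kiln = 8.
Shadow price of clay = 6.

6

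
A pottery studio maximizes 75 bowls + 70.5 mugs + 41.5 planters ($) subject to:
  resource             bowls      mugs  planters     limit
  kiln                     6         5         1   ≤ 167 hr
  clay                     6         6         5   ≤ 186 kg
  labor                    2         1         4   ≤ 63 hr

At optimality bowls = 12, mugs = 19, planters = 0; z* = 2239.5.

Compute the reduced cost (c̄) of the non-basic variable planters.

-3

Check each constraint at x*: kiln 167/167 (tight); clay 186/186 (tight); labor 43/63 (slack 20).
By complementary slackness, y = 0 for the non-binding constraint.
The binding rows give the dual system: 6·y_kiln + 6·y_clay = 75 and 5·y_kiln + 6·y_clay = 70.5.
This yields shadow prices y_kiln = 4.5, y_clay = 8.
Reduced cost of planters: c₃ − yᵀa₃ = 41.5 − (4.5·1 + 8·5) = 41.5 − 44.5 = -3.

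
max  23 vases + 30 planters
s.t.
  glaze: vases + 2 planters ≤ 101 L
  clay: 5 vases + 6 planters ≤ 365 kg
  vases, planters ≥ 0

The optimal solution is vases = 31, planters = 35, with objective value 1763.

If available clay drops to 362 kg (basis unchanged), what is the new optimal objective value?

Both glaze and clay are binding at x*.
The binding rows give the dual system: 1·y_glaze + 5·y_clay = 23 and 2·y_glaze + 6·y_clay = 30.
→ y_glaze = 3 and y_clay = 4.
Δz = y_clay·Δb = 4 × (-3) = -12, so new z* = 1763 − 12 = 1751.

1751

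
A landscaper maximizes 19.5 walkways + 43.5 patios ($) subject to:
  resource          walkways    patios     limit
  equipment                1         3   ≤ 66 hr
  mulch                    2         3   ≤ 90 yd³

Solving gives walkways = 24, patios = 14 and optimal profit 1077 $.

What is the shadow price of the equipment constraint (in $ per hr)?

9.5

Check each constraint at x*: equipment 66/66 (tight); mulch 90/90 (tight).
Dual feasibility on the basic columns requires 1·y_equipment + 2·y_mulch = 19.5, 3·y_equipment + 3·y_mulch = 43.5.
This yields shadow prices y_equipment = 9.5, y_mulch = 5.
Shadow price of equipment = 9.5.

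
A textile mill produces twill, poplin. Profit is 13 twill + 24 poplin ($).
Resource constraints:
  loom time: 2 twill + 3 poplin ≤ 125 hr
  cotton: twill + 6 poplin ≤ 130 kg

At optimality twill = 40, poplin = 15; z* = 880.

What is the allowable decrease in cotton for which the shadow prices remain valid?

67.5

Binding constraints: loom time, cotton. The basis is B = [[2,3],[1,6]] with det 9.
Per unit decrease in cotton, x* moves by d = (0.3333, -0.2222).
The basis stays optimal until poplin reaches 0; allowable decrease = 67.5 kg.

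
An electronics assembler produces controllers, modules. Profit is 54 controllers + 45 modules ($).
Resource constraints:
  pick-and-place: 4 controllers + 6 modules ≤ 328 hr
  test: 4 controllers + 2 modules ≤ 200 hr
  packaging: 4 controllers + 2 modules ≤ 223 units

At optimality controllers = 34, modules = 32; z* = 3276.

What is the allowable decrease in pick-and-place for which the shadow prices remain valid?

128

Binding constraints: pick-and-place, test. The basis is B = [[4,6],[4,2]] with det -16.
Per unit decrease in pick-and-place, x* moves by d = (0.125, -0.25).
The basis stays optimal until modules reaches 0; allowable decrease = 128 hr.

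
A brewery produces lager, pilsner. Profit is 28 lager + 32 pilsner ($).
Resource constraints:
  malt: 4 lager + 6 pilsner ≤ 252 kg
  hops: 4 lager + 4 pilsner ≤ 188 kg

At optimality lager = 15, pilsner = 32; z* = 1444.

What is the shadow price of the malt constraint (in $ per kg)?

2

At the optimum: malt uses 252 of 252 (binding); hops uses 188 of 188 (binding).
The binding rows give the dual system: 4·y_malt + 4·y_hops = 28 and 6·y_malt + 4·y_hops = 32.
Solving: y_malt = 2, y_hops = 5.
Shadow price of malt = 2.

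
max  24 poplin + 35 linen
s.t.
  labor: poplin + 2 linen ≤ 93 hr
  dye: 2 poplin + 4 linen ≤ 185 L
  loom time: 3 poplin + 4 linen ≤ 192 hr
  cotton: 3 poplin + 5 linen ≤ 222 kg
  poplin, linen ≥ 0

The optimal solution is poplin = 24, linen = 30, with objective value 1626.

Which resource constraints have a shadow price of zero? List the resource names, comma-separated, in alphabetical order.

labor: 84/93 (slack 9)
dye: 168/185 (slack 17)
loom time: 192/192 (binding)
cotton: 222/222 (binding)
By complementary slackness, a constraint with positive slack has shadow price 0 → dye, labor.

dye, labor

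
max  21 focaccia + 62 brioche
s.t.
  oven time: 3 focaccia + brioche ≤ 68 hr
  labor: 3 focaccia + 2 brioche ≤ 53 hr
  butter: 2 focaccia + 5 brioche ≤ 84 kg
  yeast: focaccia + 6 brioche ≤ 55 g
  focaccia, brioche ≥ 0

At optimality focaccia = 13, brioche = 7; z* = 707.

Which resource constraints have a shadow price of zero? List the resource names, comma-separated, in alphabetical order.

oven time: 46/68 (slack 22)
labor: 53/53 (binding)
butter: 61/84 (slack 23)
yeast: 55/55 (binding)
By complementary slackness, a constraint with positive slack has shadow price 0 → butter, oven time.

butter, oven time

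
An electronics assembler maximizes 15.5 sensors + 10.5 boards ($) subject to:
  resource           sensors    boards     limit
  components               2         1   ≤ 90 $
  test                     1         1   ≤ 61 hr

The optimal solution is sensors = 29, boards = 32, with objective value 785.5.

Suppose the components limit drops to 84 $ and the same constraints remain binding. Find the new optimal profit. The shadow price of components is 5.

Δb = -6, so new z* = 785.5 + (5)·(-6) = 785.5 − 30 = 755.5.

755.5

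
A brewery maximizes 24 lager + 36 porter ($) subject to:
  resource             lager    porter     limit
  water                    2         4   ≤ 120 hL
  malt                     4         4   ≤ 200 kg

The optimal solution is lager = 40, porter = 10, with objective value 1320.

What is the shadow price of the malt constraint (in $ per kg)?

Check each constraint at x*: water 120/120 (tight); malt 200/200 (tight).
Dual feasibility on the basic columns requires 2·y_water + 4·y_malt = 24, 4·y_water + 4·y_malt = 36.
→ y_water = 6 and y_malt = 3.
Shadow price of malt = 3.

3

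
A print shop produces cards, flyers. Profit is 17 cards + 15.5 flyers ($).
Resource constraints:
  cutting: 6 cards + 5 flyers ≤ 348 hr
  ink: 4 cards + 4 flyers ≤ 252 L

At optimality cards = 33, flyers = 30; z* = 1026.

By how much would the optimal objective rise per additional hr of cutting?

At the optimum: cutting uses 348 of 348 (binding); ink uses 252 of 252 (binding).
From A_Bᵀ y = c: 6·y_cutting + 4·y_ink = 17; 5·y_cutting + 4·y_ink = 15.5.
Solving: y_cutting = 1.5, y_ink = 2.
Shadow price of cutting = 1.5.

1.5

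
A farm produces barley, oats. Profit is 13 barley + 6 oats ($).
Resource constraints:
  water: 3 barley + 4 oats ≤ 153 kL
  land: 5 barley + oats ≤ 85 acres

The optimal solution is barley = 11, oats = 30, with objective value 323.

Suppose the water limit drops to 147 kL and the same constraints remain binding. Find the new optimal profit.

Check each constraint at x*: water 153/153 (tight); land 85/85 (tight).
From A_Bᵀ y = c: 3·y_water + 5·y_land = 13; 4·y_water + 1·y_land = 6.
This yields shadow prices y_water = 1, y_land = 2.
Δz = y_water·Δb = 1 × (-6) = -6, so new z* = 323 − 6 = 317.

317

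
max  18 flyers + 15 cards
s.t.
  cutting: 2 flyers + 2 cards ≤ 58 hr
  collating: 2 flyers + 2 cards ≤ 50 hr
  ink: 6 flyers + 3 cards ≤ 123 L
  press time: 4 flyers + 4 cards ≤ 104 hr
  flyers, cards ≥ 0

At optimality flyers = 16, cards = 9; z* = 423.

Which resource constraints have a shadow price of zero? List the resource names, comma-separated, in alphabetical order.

cutting, press time

cutting: 50/58 (slack 8)
collating: 50/50 (binding)
ink: 123/123 (binding)
press time: 100/104 (slack 4)
By complementary slackness, a constraint with positive slack has shadow price 0 → cutting, press time.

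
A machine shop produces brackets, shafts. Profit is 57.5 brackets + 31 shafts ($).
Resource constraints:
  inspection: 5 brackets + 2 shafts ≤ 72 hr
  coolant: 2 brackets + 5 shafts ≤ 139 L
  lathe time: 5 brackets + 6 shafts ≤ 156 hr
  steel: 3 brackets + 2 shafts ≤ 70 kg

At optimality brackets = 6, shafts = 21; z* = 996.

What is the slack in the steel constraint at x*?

10

steel used = 3·6 + 2·21 = 60; slack = 70 − 60 = 10.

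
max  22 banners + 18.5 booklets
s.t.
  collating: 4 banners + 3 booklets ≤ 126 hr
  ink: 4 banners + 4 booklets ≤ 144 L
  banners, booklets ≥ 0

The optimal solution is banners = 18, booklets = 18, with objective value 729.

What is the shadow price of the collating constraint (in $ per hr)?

At the optimum: collating uses 126 of 126 (binding); ink uses 144 of 144 (binding).
The binding rows give the dual system: 4·y_collating + 4·y_ink = 22 and 3·y_collating + 4·y_ink = 18.5.
This yields shadow prices y_collating = 3.5, y_ink = 2.
Shadow price of collating = 3.5.

3.5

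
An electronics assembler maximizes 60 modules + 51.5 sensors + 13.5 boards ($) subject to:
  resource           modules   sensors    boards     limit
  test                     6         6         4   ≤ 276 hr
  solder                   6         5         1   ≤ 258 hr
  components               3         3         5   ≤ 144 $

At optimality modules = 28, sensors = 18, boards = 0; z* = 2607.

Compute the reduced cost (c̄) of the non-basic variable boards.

Binding: test and solder. Non-binding: components (6 unused).
Slack constraints have shadow price 0 (complementary slackness).
Dual feasibility on the basic columns requires 6·y_test + 6·y_solder = 60, 6·y_test + 5·y_solder = 51.5.
→ y_test = 1.5 and y_solder = 8.5.
Reduced cost of boards: c₃ − yᵀa₃ = 13.5 − (1.5·4 + 8.5·1) = 13.5 − 14.5 = -1.

-1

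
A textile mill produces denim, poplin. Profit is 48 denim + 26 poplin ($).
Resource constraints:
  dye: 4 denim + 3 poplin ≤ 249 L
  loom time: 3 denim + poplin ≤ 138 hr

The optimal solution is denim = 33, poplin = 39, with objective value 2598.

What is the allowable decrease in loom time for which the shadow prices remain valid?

55

Binding constraints: dye, loom time. The basis is B = [[4,3],[3,1]] with det -5.
Per unit decrease in loom time, x* moves by d = (-0.6, 0.8).
The basis stays optimal until denim reaches 0; allowable decrease = 55 hr.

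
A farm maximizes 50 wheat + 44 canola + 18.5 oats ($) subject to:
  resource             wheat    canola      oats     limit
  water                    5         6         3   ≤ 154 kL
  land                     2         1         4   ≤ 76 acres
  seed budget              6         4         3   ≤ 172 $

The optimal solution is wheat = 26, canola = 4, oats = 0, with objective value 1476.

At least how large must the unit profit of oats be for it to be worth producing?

Check each constraint at x*: water 154/154 (tight); land 56/76 (slack 20); seed budget 172/172 (tight).
Since land is not tight, its dual is 0.
From A_Bᵀ y = c: 5·y_water + 6·y_seed budget = 50; 6·y_water + 4·y_seed budget = 44.
Solving: y_water = 4, y_seed budget = 5.
oats enters the basis when its profit ≥ yᵀa₃ = 4·3 + 5·3 = 27.

27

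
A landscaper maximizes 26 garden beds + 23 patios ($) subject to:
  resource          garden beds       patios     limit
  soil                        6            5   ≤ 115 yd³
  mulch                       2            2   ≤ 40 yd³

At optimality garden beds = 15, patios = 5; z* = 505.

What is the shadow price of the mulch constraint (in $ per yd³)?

4

Check each constraint at x*: soil 115/115 (tight); mulch 40/40 (tight).
Dual feasibility on the basic columns requires 6·y_soil + 2·y_mulch = 26, 5·y_soil + 2·y_mulch = 23.
→ y_soil = 3 and y_mulch = 4.
Shadow price of mulch = 4.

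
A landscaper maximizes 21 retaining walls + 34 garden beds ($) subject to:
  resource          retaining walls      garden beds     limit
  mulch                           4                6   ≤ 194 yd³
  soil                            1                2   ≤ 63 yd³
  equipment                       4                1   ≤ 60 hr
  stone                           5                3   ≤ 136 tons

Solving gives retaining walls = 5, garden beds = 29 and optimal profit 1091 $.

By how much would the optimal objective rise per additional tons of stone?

0

Binding: mulch and soil. Non-binding: equipment (11 unused), stone (24 unused).
Slack constraints have shadow price 0 (complementary slackness).
From A_Bᵀ y = c: 4·y_mulch + 1·y_soil = 21; 6·y_mulch + 2·y_soil = 34.
This yields shadow prices y_mulch = 4, y_soil = 5.
Shadow price of stone = 0.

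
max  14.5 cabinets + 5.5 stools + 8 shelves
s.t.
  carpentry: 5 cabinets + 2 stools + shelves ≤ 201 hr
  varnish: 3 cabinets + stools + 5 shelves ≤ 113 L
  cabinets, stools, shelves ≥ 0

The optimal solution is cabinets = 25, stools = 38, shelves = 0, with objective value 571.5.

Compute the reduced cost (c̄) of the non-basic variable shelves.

Both carpentry and varnish are binding at x*.
Dual feasibility on the basic columns requires 5·y_carpentry + 3·y_varnish = 14.5, 2·y_carpentry + 1·y_varnish = 5.5.
Solving: y_carpentry = 2, y_varnish = 1.5.
Reduced cost of shelves: c₃ − yᵀa₃ = 8 − (2·1 + 1.5·5) = 8 − 9.5 = -1.5.

-1.5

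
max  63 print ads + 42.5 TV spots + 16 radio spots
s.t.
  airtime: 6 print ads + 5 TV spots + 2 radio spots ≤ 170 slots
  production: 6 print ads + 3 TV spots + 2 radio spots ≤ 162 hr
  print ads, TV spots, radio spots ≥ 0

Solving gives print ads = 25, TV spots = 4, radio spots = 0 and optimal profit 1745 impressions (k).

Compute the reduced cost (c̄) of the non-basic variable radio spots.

Check each constraint at x*: airtime 170/170 (tight); production 162/162 (tight).
Dual feasibility on the basic columns requires 6·y_airtime + 6·y_production = 63, 5·y_airtime + 3·y_production = 42.5.
This yields shadow prices y_airtime = 5.5, y_production = 5.
Reduced cost of radio spots: c₃ − yᵀa₃ = 16 − (5.5·2 + 5·2) = 16 − 21 = -5.

-5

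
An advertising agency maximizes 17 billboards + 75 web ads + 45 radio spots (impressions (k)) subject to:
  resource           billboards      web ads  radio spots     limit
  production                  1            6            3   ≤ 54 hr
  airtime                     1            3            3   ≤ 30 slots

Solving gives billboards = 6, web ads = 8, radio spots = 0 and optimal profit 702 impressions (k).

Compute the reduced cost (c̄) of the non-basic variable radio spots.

-6

Both production and airtime are binding at x*.
Dual feasibility on the basic columns requires 1·y_production + 1·y_airtime = 17, 6·y_production + 3·y_airtime = 75.
This yields shadow prices y_production = 8, y_airtime = 9.
Reduced cost of radio spots: c₃ − yᵀa₃ = 45 − (8·3 + 9·3) = 45 − 51 = -6.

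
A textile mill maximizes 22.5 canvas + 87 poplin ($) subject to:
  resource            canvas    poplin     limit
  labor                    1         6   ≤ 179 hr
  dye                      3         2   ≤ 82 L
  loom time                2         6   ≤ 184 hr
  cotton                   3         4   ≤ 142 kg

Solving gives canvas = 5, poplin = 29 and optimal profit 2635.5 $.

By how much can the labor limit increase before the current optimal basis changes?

5

Binding constraints: labor, loom time. The basis is B = [[1,6],[2,6]] with det -6.
Per unit increase in labor, x* moves by d = (-1, 0.3333).
The basis stays optimal until canvas reaches 0; allowable increase = 5 hr.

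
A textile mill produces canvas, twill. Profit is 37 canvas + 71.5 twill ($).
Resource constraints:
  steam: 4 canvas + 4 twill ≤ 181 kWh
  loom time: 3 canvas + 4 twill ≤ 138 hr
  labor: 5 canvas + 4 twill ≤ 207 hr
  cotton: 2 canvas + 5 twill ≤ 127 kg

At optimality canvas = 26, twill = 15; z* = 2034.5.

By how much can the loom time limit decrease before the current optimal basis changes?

Binding constraints: loom time, cotton. The basis is B = [[3,4],[2,5]] with det 7.
Per unit decrease in loom time, x* moves by d = (-0.7143, 0.2857).
The basis stays optimal until canvas reaches 0; allowable decrease = 36.4 hr.

36.4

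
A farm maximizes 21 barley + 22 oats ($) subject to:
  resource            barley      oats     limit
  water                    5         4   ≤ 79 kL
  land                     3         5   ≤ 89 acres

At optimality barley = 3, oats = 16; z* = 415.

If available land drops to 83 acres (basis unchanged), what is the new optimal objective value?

403

At the optimum: water uses 79 of 79 (binding); land uses 89 of 89 (binding).
From A_Bᵀ y = c: 5·y_water + 3·y_land = 21; 4·y_water + 5·y_land = 22.
Solving: y_water = 3, y_land = 2.
Δz = y_land·Δb = 2 × (-6) = -12, so new z* = 415 − 12 = 403.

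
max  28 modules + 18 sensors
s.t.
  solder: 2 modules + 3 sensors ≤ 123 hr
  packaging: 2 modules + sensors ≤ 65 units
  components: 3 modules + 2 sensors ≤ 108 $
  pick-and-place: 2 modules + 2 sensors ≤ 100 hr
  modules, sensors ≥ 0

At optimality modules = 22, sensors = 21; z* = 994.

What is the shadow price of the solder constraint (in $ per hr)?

At the optimum: solder uses 107 of 123 (slack = 16); packaging uses 65 of 65 (binding); components uses 108 of 108 (binding); pick-and-place uses 86 of 100 (slack = 14).
Slack constraints have shadow price 0 (complementary slackness).
The binding rows give the dual system: 2·y_packaging + 3·y_components = 28 and 1·y_packaging + 2·y_components = 18.
Solving: y_packaging = 2, y_components = 8.
Shadow price of solder = 0.

0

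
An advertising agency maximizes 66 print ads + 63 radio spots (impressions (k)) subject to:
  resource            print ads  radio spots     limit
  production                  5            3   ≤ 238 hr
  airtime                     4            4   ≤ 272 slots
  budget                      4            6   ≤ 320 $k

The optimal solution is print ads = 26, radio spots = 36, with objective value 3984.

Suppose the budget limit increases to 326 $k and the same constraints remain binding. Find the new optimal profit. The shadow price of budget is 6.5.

Δb = 6, so new z* = 3984 + (6.5)·(6) = 3984 + 39 = 4023.

4023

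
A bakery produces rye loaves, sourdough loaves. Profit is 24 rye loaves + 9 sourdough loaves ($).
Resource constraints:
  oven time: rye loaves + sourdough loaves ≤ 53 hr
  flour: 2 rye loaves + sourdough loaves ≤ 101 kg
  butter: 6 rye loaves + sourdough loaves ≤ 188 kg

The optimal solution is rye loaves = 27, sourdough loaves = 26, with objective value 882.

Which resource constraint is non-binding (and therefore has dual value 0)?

flour

oven time: 53/53 (binding)
flour: 80/101 (slack 21)
butter: 188/188 (binding)
By complementary slackness, a constraint with positive slack has shadow price 0 → flour.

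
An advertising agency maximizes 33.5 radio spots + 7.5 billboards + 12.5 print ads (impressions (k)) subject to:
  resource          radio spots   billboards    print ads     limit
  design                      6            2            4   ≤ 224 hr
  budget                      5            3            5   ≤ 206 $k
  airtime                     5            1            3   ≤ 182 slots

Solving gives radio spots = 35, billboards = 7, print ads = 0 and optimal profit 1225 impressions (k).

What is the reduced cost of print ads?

-8

Check each constraint at x*: design 224/224 (tight); budget 196/206 (slack 10); airtime 182/182 (tight).
By complementary slackness, y = 0 for the non-binding constraint.
The binding rows give the dual system: 6·y_design + 5·y_airtime = 33.5 and 2·y_design + 1·y_airtime = 7.5.
This yields shadow prices y_design = 1, y_airtime = 5.5.
Reduced cost of print ads: c₃ − yᵀa₃ = 12.5 − (1·4 + 5.5·3) = 12.5 − 20.5 = -8.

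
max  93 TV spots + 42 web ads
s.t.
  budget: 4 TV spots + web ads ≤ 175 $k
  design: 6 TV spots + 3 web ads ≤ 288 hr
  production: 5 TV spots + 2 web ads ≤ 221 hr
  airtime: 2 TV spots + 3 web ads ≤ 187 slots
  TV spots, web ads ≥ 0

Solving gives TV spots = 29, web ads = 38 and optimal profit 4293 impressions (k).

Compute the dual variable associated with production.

Check each constraint at x*: budget 154/175 (slack 21); design 288/288 (tight); production 221/221 (tight); airtime 172/187 (slack 15).
Since budget, airtime are not tight, their duals are 0.
The binding rows give the dual system: 6·y_design + 5·y_production = 93 and 3·y_design + 2·y_production = 42.
This yields shadow prices y_design = 8, y_production = 9.
Shadow price of production = 9.

9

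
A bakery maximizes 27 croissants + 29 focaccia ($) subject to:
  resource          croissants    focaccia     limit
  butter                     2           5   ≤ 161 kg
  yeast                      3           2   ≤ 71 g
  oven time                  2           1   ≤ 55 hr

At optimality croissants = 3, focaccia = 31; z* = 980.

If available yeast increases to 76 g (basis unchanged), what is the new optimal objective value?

1015

Check each constraint at x*: butter 161/161 (tight); yeast 71/71 (tight); oven time 37/55 (slack 18).
Slack constraints have shadow price 0 (complementary slackness).
From A_Bᵀ y = c: 2·y_butter + 3·y_yeast = 27; 5·y_butter + 2·y_yeast = 29.
→ y_butter = 3 and y_yeast = 7.
Δz = y_yeast·Δb = 7 × (5) = 35, so new z* = 980 + 35 = 1015.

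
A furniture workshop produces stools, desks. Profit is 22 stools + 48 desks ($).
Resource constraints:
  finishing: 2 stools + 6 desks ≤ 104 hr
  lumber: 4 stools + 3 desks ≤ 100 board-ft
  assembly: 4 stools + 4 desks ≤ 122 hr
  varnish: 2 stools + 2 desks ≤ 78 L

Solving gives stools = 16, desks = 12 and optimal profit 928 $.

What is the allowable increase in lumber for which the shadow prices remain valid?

Binding constraints: finishing, lumber. The basis is B = [[2,6],[4,3]] with det -18.
Per unit increase in lumber, x* moves by d = (0.3333, -0.1111).
The basis stays optimal until assembly becomes binding; allowable increase = 11.25 board-ft.

11.25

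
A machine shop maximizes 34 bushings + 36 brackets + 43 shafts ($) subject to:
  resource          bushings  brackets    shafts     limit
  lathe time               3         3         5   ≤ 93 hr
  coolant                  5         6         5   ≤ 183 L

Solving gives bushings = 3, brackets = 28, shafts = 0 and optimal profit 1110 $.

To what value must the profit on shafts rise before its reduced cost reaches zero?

50

Both lathe time and coolant are binding at x*.
Dual feasibility on the basic columns requires 3·y_lathe time + 5·y_coolant = 34, 3·y_lathe time + 6·y_coolant = 36.
→ y_lathe time = 8 and y_coolant = 2.
shafts enters the basis when its profit ≥ yᵀa₃ = 8·5 + 2·5 = 50.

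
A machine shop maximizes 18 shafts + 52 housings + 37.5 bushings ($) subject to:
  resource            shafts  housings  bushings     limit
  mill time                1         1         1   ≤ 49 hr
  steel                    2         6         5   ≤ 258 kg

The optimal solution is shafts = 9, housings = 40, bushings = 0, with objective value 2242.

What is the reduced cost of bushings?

At the optimum: mill time uses 49 of 49 (binding); steel uses 258 of 258 (binding).
Dual feasibility on the basic columns requires 1·y_mill time + 2·y_steel = 18, 1·y_mill time + 6·y_steel = 52.
This yields shadow prices y_mill time = 1, y_steel = 8.5.
Reduced cost of bushings: c₃ − yᵀa₃ = 37.5 − (1·1 + 8.5·5) = 37.5 − 43.5 = -6.

-6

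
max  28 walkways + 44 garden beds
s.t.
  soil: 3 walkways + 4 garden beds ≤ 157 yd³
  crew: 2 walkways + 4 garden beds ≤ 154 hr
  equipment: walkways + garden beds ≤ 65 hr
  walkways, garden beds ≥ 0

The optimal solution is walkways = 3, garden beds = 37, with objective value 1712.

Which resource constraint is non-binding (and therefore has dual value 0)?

soil: 157/157 (binding)
crew: 154/154 (binding)
equipment: 40/65 (slack 25)
By complementary slackness, a constraint with positive slack has shadow price 0 → equipment.

equipment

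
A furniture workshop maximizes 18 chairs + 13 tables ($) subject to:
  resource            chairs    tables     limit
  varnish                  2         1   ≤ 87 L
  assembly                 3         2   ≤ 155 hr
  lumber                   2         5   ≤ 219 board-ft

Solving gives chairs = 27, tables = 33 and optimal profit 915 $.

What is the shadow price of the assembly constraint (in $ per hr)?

At the optimum: varnish uses 87 of 87 (binding); assembly uses 147 of 155 (slack = 8); lumber uses 219 of 219 (binding).
Since assembly is not tight, its dual is 0.
The binding rows give the dual system: 2·y_varnish + 2·y_lumber = 18 and 1·y_varnish + 5·y_lumber = 13.
→ y_varnish = 8 and y_lumber = 1.
Shadow price of assembly = 0.

0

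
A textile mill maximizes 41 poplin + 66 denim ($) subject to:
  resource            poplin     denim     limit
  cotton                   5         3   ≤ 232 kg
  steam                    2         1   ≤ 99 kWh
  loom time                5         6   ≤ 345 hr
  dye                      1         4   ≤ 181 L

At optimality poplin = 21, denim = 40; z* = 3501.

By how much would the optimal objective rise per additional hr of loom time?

7

Binding: loom time and dye. Non-binding: cotton (7 unused), steam (17 unused).
Slack constraints have shadow price 0 (complementary slackness).
The binding rows give the dual system: 5·y_loom time + 1·y_dye = 41 and 6·y_loom time + 4·y_dye = 66.
Solving: y_loom time = 7, y_dye = 6.
Shadow price of loom time = 7.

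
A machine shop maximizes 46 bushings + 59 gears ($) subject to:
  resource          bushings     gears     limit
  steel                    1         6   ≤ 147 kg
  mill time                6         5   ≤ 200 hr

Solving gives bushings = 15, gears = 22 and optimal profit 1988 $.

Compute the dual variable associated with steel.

Both steel and mill time are binding at x*.
Dual feasibility on the basic columns requires 1·y_steel + 6·y_mill time = 46, 6·y_steel + 5·y_mill time = 59.
Solving: y_steel = 4, y_mill time = 7.
Shadow price of steel = 4.

4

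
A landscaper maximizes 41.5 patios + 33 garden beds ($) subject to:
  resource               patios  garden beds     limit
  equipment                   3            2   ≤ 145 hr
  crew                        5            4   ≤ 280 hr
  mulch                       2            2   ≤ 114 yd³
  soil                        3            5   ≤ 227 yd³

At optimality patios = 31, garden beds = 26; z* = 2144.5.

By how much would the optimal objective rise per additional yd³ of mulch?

8

Check each constraint at x*: equipment 145/145 (tight); crew 259/280 (slack 21); mulch 114/114 (tight); soil 223/227 (slack 4).
By complementary slackness, y = 0 for the non-binding constraints.
The binding rows give the dual system: 3·y_equipment + 2·y_mulch = 41.5 and 2·y_equipment + 2·y_mulch = 33.
Solving: y_equipment = 8.5, y_mulch = 8.
Shadow price of mulch = 8.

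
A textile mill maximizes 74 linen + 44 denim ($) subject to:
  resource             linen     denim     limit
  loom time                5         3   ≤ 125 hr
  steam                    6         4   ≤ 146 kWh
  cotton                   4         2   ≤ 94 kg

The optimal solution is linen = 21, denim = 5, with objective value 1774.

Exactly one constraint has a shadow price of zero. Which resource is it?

loom time

loom time: 120/125 (slack 5)
steam: 146/146 (binding)
cotton: 94/94 (binding)
By complementary slackness, a constraint with positive slack has shadow price 0 → loom time.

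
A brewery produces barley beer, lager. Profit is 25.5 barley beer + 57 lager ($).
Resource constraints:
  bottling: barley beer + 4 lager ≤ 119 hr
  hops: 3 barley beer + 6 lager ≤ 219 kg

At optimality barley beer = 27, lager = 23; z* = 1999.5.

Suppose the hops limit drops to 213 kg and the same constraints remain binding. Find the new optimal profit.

At the optimum: bottling uses 119 of 119 (binding); hops uses 219 of 219 (binding).
From A_Bᵀ y = c: 1·y_bottling + 3·y_hops = 25.5; 4·y_bottling + 6·y_hops = 57.
Solving: y_bottling = 3, y_hops = 7.5.
Δz = y_hops·Δb = 7.5 × (-6) = -45, so new z* = 1999.5 − 45 = 1954.5.

1954.5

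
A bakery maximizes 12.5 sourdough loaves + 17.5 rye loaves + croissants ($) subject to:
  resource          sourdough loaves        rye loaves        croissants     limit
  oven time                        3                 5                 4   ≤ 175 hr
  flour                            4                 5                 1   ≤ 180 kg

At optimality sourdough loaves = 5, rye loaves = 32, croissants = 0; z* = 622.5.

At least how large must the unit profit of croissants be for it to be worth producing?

8

Both oven time and flour are binding at x*.
The binding rows give the dual system: 3·y_oven time + 4·y_flour = 12.5 and 5·y_oven time + 5·y_flour = 17.5.
Solving: y_oven time = 1.5, y_flour = 2.
croissants enters the basis when its profit ≥ yᵀa₃ = 1.5·4 + 2·1 = 8.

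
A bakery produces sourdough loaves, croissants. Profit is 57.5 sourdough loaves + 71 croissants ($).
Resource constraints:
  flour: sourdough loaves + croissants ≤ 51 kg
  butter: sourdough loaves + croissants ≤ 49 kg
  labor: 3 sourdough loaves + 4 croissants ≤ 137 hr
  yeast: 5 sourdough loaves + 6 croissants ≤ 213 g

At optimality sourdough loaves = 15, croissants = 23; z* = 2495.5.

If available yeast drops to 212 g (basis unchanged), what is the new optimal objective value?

Check each constraint at x*: flour 38/51 (slack 13); butter 38/49 (slack 11); labor 137/137 (tight); yeast 213/213 (tight).
Slack constraints have shadow price 0 (complementary slackness).
Dual feasibility on the basic columns requires 3·y_labor + 5·y_yeast = 57.5, 4·y_labor + 6·y_yeast = 71.
Solving: y_labor = 5, y_yeast = 8.5.
Δz = y_yeast·Δb = 8.5 × (-1) = -8.5, so new z* = 2495.5 − 8.5 = 2487.

2487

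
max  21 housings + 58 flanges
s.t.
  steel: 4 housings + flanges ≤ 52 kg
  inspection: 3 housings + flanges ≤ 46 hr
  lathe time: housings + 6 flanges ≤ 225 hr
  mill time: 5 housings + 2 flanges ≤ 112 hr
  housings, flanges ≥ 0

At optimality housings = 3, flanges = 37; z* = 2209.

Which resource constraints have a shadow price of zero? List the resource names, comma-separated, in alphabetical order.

mill time, steel

steel: 49/52 (slack 3)
inspection: 46/46 (binding)
lathe time: 225/225 (binding)
mill time: 89/112 (slack 23)
By complementary slackness, a constraint with positive slack has shadow price 0 → mill time, steel.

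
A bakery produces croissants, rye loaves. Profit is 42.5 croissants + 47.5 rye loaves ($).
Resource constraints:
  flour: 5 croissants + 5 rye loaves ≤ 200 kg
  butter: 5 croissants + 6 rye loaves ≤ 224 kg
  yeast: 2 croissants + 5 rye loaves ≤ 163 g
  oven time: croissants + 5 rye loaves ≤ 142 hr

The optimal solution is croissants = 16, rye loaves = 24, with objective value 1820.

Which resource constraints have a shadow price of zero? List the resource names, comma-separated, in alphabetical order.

oven time, yeast

flour: 200/200 (binding)
butter: 224/224 (binding)
yeast: 152/163 (slack 11)
oven time: 136/142 (slack 6)
By complementary slackness, a constraint with positive slack has shadow price 0 → oven time, yeast.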